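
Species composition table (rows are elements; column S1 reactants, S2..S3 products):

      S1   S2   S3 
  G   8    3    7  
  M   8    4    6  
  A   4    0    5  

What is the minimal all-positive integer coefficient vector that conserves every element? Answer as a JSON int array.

G: 5·8 = 40 | 4·3+4·7 = 40
M: 5·8 = 40 | 4·4+4·6 = 40
A: 5·4 = 20 | 4·0+4·5 = 20
gcd(5,4,4) = 1

Coefficients: [5, 4, 4]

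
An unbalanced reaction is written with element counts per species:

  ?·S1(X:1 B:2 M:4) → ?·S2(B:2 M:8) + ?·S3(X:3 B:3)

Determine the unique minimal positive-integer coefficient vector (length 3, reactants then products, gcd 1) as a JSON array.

Coefficients: [6, 3, 2]

X: 6·1 = 6 | 3·0+2·3 = 6
B: 6·2 = 12 | 3·2+2·3 = 12
M: 6·4 = 24 | 3·8+2·0 = 24
gcd(6,3,2) = 1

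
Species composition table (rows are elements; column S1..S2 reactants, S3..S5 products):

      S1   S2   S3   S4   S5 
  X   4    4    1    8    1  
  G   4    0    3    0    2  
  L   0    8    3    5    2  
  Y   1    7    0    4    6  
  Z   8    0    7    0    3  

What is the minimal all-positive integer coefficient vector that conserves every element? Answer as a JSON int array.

Coefficients: [5, 5, 4, 4, 4]

X: 5·4+5·4 = 40 | 4·1+4·8+4·1 = 40
G: 5·4+5·0 = 20 | 4·3+4·0+4·2 = 20
L: 5·0+5·8 = 40 | 4·3+4·5+4·2 = 40
Y: 5·1+5·7 = 40 | 4·0+4·4+4·6 = 40
Z: 5·8+5·0 = 40 | 4·7+4·0+4·3 = 40
gcd(5,5,4,4,4) = 1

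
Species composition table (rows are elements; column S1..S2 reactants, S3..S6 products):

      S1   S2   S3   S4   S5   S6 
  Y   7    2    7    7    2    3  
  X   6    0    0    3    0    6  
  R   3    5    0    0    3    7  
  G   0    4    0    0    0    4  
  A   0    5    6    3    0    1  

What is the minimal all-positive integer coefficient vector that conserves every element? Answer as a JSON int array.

Y: 4·7+3·2 = 34 | 1·7+2·7+2·2+3·3 = 34
X: 4·6+3·0 = 24 | 1·0+2·3+2·0+3·6 = 24
R: 4·3+3·5 = 27 | 1·0+2·0+2·3+3·7 = 27
G: 4·0+3·4 = 12 | 1·0+2·0+2·0+3·4 = 12
A: 4·0+3·5 = 15 | 1·6+2·3+2·0+3·1 = 15
gcd(4,3,1,2,2,3) = 1

Coefficients: [4, 3, 1, 2, 2, 3]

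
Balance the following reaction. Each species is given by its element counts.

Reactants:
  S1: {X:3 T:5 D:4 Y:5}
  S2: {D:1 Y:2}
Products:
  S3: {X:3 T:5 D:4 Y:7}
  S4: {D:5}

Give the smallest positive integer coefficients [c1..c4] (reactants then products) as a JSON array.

Coefficients: [5, 5, 5, 1]

X: 5·3+5·0 = 15 | 5·3+1·0 = 15
T: 5·5+5·0 = 25 | 5·5+1·0 = 25
D: 5·4+5·1 = 25 | 5·4+1·5 = 25
Y: 5·5+5·2 = 35 | 5·7+1·0 = 35
gcd(5,5,5,1) = 1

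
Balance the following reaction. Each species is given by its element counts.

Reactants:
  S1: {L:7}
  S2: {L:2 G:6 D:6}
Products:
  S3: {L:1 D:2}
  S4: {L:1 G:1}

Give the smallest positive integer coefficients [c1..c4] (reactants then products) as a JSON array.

Coefficients: [1, 1, 3, 6]

L: 1·7+1·2 = 9 | 3·1+6·1 = 9
G: 1·0+1·6 = 6 | 3·0+6·1 = 6
D: 1·0+1·6 = 6 | 3·2+6·0 = 6
gcd(1,1,3,6) = 1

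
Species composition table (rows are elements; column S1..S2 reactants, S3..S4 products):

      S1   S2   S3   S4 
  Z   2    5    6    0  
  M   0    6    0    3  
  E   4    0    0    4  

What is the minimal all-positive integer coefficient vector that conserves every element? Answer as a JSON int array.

Coefficients: [4, 2, 3, 4]

Z: 4·2+2·5 = 18 | 3·6+4·0 = 18
M: 4·0+2·6 = 12 | 3·0+4·3 = 12
E: 4·4+2·0 = 16 | 3·0+4·4 = 16
gcd(4,2,3,4) = 1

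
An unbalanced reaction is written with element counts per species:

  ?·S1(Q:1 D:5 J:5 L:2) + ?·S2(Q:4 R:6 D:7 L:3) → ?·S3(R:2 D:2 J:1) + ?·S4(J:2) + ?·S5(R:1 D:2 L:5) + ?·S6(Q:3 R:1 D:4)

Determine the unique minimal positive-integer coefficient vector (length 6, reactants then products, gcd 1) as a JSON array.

Coefficients: [3, 3, 5, 5, 3, 5]

Q: 3·1+3·4 = 15 | 5·0+5·0+3·0+5·3 = 15
R: 3·0+3·6 = 18 | 5·2+5·0+3·1+5·1 = 18
D: 3·5+3·7 = 36 | 5·2+5·0+3·2+5·4 = 36
J: 3·5+3·0 = 15 | 5·1+5·2+3·0+5·0 = 15
L: 3·2+3·3 = 15 | 5·0+5·0+3·5+5·0 = 15
gcd(3,3,5,5,3,5) = 1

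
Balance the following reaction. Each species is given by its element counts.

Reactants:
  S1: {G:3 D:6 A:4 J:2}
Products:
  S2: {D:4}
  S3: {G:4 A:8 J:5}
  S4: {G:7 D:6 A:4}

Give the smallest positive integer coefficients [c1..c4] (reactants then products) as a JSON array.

Coefficients: [5, 6, 2, 1]

G: 5·3 = 15 | 6·0+2·4+1·7 = 15
D: 5·6 = 30 | 6·4+2·0+1·6 = 30
A: 5·4 = 20 | 6·0+2·8+1·4 = 20
J: 5·2 = 10 | 6·0+2·5+1·0 = 10
gcd(5,6,2,1) = 1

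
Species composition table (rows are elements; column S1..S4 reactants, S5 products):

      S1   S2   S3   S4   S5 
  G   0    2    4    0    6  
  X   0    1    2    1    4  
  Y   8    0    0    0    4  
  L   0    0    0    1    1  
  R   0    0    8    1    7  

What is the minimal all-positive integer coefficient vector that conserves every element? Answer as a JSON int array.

Coefficients: [2, 6, 3, 4, 4]

G: 2·0+6·2+3·4+4·0 = 24 | 4·6 = 24
X: 2·0+6·1+3·2+4·1 = 16 | 4·4 = 16
Y: 2·8+6·0+3·0+4·0 = 16 | 4·4 = 16
L: 2·0+6·0+3·0+4·1 = 4 | 4·1 = 4
R: 2·0+6·0+3·8+4·1 = 28 | 4·7 = 28
gcd(2,6,3,4,4) = 1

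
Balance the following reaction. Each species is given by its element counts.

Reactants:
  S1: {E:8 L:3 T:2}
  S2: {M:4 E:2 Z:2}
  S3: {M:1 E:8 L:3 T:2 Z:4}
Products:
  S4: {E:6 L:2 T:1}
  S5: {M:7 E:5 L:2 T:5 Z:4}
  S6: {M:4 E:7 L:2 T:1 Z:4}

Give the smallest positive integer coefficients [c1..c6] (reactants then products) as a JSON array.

M: 5·0+6·4+3·1 = 27 | 6·0+1·7+5·4 = 27
E: 5·8+6·2+3·8 = 76 | 6·6+1·5+5·7 = 76
L: 5·3+6·0+3·3 = 24 | 6·2+1·2+5·2 = 24
T: 5·2+6·0+3·2 = 16 | 6·1+1·5+5·1 = 16
Z: 5·0+6·2+3·4 = 24 | 6·0+1·4+5·4 = 24
gcd(5,6,3,6,1,5) = 1

Coefficients: [5, 6, 3, 6, 1, 5]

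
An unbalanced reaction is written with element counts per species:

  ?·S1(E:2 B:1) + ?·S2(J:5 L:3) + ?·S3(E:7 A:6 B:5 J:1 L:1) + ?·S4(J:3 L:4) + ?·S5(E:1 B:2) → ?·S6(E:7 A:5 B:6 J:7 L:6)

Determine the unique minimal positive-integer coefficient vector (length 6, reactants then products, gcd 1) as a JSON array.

E: 1·2+5·0+5·7+4·0+5·1 = 42 | 6·7 = 42
A: 1·0+5·0+5·6+4·0+5·0 = 30 | 6·5 = 30
B: 1·1+5·0+5·5+4·0+5·2 = 36 | 6·6 = 36
J: 1·0+5·5+5·1+4·3+5·0 = 42 | 6·7 = 42
L: 1·0+5·3+5·1+4·4+5·0 = 36 | 6·6 = 36
gcd(1,5,5,4,5,6) = 1

Coefficients: [1, 5, 5, 4, 5, 6]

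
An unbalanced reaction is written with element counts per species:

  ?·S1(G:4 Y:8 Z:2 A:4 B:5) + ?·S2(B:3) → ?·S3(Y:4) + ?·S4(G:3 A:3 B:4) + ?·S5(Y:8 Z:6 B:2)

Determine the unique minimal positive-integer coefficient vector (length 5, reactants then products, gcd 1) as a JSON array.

Coefficients: [3, 1, 4, 4, 1]

G: 3·4+1·0 = 12 | 4·0+4·3+1·0 = 12
Y: 3·8+1·0 = 24 | 4·4+4·0+1·8 = 24
Z: 3·2+1·0 = 6 | 4·0+4·0+1·6 = 6
A: 3·4+1·0 = 12 | 4·0+4·3+1·0 = 12
B: 3·5+1·3 = 18 | 4·0+4·4+1·2 = 18
gcd(3,1,4,4,1) = 1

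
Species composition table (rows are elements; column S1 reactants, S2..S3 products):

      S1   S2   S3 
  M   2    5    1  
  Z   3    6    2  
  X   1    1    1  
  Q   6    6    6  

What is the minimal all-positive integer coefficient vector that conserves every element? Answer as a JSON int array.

M: 4·2 = 8 | 1·5+3·1 = 8
Z: 4·3 = 12 | 1·6+3·2 = 12
X: 4·1 = 4 | 1·1+3·1 = 4
Q: 4·6 = 24 | 1·6+3·6 = 24
gcd(4,1,3) = 1

Coefficients: [4, 1, 3]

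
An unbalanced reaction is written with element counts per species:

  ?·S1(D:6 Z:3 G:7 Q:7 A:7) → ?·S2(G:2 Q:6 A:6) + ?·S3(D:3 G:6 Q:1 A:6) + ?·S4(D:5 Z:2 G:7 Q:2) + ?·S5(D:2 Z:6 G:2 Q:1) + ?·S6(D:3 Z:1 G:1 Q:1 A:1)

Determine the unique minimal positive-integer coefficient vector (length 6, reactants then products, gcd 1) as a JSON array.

Coefficients: [5, 4, 1, 2, 1, 5]

D: 5·6 = 30 | 4·0+1·3+2·5+1·2+5·3 = 30
Z: 5·3 = 15 | 4·0+1·0+2·2+1·6+5·1 = 15
G: 5·7 = 35 | 4·2+1·6+2·7+1·2+5·1 = 35
Q: 5·7 = 35 | 4·6+1·1+2·2+1·1+5·1 = 35
A: 5·7 = 35 | 4·6+1·6+2·0+1·0+5·1 = 35
gcd(5,4,1,2,1,5) = 1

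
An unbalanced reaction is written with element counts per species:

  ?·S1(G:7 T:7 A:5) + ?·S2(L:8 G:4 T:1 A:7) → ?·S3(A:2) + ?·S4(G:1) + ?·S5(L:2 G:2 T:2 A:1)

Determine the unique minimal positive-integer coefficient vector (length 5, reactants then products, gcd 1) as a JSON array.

L: 1·0+1·8 = 8 | 4·0+3·0+4·2 = 8
G: 1·7+1·4 = 11 | 4·0+3·1+4·2 = 11
T: 1·7+1·1 = 8 | 4·0+3·0+4·2 = 8
A: 1·5+1·7 = 12 | 4·2+3·0+4·1 = 12
gcd(1,1,4,3,4) = 1

Coefficients: [1, 1, 4, 3, 4]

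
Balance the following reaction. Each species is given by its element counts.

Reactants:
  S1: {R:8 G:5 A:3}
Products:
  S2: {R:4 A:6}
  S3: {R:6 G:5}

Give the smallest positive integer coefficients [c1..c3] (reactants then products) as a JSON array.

Coefficients: [2, 1, 2]

R: 2·8 = 16 | 1·4+2·6 = 16
G: 2·5 = 10 | 1·0+2·5 = 10
A: 2·3 = 6 | 1·6+2·0 = 6
gcd(2,1,2) = 1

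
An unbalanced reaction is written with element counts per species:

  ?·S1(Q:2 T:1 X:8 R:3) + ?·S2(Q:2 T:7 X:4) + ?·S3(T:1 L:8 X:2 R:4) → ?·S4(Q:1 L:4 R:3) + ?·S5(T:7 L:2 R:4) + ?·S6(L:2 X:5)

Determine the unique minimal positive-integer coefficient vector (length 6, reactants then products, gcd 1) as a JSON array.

Q: 2·2+1·2+5·0 = 6 | 6·1+2·0+6·0 = 6
T: 2·1+1·7+5·1 = 14 | 6·0+2·7+6·0 = 14
L: 2·0+1·0+5·8 = 40 | 6·4+2·2+6·2 = 40
X: 2·8+1·4+5·2 = 30 | 6·0+2·0+6·5 = 30
R: 2·3+1·0+5·4 = 26 | 6·3+2·4+6·0 = 26
gcd(2,1,5,6,2,6) = 1

Coefficients: [2, 1, 5, 6, 2, 6]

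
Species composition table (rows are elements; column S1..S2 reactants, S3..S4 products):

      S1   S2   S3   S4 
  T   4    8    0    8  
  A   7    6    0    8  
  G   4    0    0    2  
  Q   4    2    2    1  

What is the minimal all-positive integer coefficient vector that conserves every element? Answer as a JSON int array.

T: 2·4+3·8 = 32 | 5·0+4·8 = 32
A: 2·7+3·6 = 32 | 5·0+4·8 = 32
G: 2·4+3·0 = 8 | 5·0+4·2 = 8
Q: 2·4+3·2 = 14 | 5·2+4·1 = 14
gcd(2,3,5,4) = 1

Coefficients: [2, 3, 5, 4]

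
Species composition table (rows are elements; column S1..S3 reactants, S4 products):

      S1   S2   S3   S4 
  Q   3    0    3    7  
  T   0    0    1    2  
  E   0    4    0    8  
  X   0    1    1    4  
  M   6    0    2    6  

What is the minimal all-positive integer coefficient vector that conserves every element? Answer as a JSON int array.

Q: 1·3+6·0+6·3 = 21 | 3·7 = 21
T: 1·0+6·0+6·1 = 6 | 3·2 = 6
E: 1·0+6·4+6·0 = 24 | 3·8 = 24
X: 1·0+6·1+6·1 = 12 | 3·4 = 12
M: 1·6+6·0+6·2 = 18 | 3·6 = 18
gcd(1,6,6,3) = 1

Coefficients: [1, 6, 6, 3]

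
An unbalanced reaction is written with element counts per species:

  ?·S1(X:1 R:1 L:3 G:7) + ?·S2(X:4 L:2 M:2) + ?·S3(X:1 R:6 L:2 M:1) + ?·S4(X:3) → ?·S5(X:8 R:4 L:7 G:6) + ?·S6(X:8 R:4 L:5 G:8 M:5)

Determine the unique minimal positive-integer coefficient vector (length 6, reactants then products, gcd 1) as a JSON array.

Coefficients: [6, 6, 3, 5, 3, 3]

X: 6·1+6·4+3·1+5·3 = 48 | 3·8+3·8 = 48
R: 6·1+6·0+3·6+5·0 = 24 | 3·4+3·4 = 24
L: 6·3+6·2+3·2+5·0 = 36 | 3·7+3·5 = 36
G: 6·7+6·0+3·0+5·0 = 42 | 3·6+3·8 = 42
M: 6·0+6·2+3·1+5·0 = 15 | 3·0+3·5 = 15
gcd(6,6,3,5,3,3) = 1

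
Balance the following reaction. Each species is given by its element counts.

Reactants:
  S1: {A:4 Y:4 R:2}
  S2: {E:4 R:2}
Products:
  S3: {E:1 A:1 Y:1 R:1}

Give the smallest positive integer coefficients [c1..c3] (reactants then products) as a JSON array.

Coefficients: [1, 1, 4]

E: 1·0+1·4 = 4 | 4·1 = 4
A: 1·4+1·0 = 4 | 4·1 = 4
Y: 1·4+1·0 = 4 | 4·1 = 4
R: 1·2+1·2 = 4 | 4·1 = 4
gcd(1,1,4) = 1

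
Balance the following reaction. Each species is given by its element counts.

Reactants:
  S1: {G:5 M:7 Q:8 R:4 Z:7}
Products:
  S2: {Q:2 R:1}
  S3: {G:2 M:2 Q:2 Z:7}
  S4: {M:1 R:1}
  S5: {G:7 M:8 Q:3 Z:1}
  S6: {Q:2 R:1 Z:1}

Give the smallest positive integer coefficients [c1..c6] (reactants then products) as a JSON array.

G: 4·5 = 20 | 5·0+3·2+6·0+2·7+5·0 = 20
M: 4·7 = 28 | 5·0+3·2+6·1+2·8+5·0 = 28
Q: 4·8 = 32 | 5·2+3·2+6·0+2·3+5·2 = 32
R: 4·4 = 16 | 5·1+3·0+6·1+2·0+5·1 = 16
Z: 4·7 = 28 | 5·0+3·7+6·0+2·1+5·1 = 28
gcd(4,5,3,6,2,5) = 1

Coefficients: [4, 5, 3, 6, 2, 5]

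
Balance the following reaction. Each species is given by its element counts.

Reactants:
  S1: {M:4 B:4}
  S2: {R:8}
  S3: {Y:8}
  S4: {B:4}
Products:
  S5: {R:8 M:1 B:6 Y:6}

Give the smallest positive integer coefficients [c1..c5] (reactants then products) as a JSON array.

Coefficients: [1, 4, 3, 5, 4]

R: 1·0+4·8+3·0+5·0 = 32 | 4·8 = 32
M: 1·4+4·0+3·0+5·0 = 4 | 4·1 = 4
B: 1·4+4·0+3·0+5·4 = 24 | 4·6 = 24
Y: 1·0+4·0+3·8+5·0 = 24 | 4·6 = 24
gcd(1,4,3,5,4) = 1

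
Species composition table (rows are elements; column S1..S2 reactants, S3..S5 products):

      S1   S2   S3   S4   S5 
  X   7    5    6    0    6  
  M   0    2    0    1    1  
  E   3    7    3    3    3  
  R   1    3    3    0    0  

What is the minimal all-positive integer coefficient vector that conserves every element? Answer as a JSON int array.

X: 3·7+3·5 = 36 | 4·6+4·0+2·6 = 36
M: 3·0+3·2 = 6 | 4·0+4·1+2·1 = 6
E: 3·3+3·7 = 30 | 4·3+4·3+2·3 = 30
R: 3·1+3·3 = 12 | 4·3+4·0+2·0 = 12
gcd(3,3,4,4,2) = 1

Coefficients: [3, 3, 4, 4, 2]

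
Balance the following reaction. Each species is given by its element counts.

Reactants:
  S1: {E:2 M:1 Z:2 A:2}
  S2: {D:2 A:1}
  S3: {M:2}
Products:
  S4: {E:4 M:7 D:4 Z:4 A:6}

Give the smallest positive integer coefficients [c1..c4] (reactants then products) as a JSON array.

E: 4·2+4·0+5·0 = 8 | 2·4 = 8
M: 4·1+4·0+5·2 = 14 | 2·7 = 14
D: 4·0+4·2+5·0 = 8 | 2·4 = 8
Z: 4·2+4·0+5·0 = 8 | 2·4 = 8
A: 4·2+4·1+5·0 = 12 | 2·6 = 12
gcd(4,4,5,2) = 1

Coefficients: [4, 4, 5, 2]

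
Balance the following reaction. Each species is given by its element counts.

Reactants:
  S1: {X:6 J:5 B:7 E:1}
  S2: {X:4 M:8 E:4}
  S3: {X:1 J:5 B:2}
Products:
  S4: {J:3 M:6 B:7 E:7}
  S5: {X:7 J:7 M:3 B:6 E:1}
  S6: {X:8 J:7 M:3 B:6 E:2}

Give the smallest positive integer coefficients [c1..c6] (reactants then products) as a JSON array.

X: 5·6+3·4+4·1 = 46 | 1·0+2·7+4·8 = 46
J: 5·5+3·0+4·5 = 45 | 1·3+2·7+4·7 = 45
M: 5·0+3·8+4·0 = 24 | 1·6+2·3+4·3 = 24
B: 5·7+3·0+4·2 = 43 | 1·7+2·6+4·6 = 43
E: 5·1+3·4+4·0 = 17 | 1·7+2·1+4·2 = 17
gcd(5,3,4,1,2,4) = 1

Coefficients: [5, 3, 4, 1, 2, 4]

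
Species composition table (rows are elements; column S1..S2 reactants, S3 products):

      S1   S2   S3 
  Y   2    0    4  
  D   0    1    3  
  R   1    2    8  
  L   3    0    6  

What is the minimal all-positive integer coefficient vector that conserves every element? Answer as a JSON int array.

Y: 2·2+3·0 = 4 | 1·4 = 4
D: 2·0+3·1 = 3 | 1·3 = 3
R: 2·1+3·2 = 8 | 1·8 = 8
L: 2·3+3·0 = 6 | 1·6 = 6
gcd(2,3,1) = 1

Coefficients: [2, 3, 1]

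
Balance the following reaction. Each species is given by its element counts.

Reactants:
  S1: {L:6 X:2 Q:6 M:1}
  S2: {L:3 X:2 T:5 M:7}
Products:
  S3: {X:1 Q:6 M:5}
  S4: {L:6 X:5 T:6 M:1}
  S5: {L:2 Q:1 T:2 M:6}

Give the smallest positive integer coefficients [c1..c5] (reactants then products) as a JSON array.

L: 2·6+6·3 = 30 | 1·0+3·6+6·2 = 30
X: 2·2+6·2 = 16 | 1·1+3·5+6·0 = 16
Q: 2·6+6·0 = 12 | 1·6+3·0+6·1 = 12
T: 2·0+6·5 = 30 | 1·0+3·6+6·2 = 30
M: 2·1+6·7 = 44 | 1·5+3·1+6·6 = 44
gcd(2,6,1,3,6) = 1

Coefficients: [2, 6, 1, 3, 6]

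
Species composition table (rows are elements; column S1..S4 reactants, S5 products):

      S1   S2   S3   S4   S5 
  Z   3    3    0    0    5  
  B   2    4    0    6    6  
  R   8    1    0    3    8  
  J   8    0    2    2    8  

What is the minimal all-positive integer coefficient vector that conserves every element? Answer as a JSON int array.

Z: 5·3+5·3+3·0+1·0 = 30 | 6·5 = 30
B: 5·2+5·4+3·0+1·6 = 36 | 6·6 = 36
R: 5·8+5·1+3·0+1·3 = 48 | 6·8 = 48
J: 5·8+5·0+3·2+1·2 = 48 | 6·8 = 48
gcd(5,5,3,1,6) = 1

Coefficients: [5, 5, 3, 1, 6]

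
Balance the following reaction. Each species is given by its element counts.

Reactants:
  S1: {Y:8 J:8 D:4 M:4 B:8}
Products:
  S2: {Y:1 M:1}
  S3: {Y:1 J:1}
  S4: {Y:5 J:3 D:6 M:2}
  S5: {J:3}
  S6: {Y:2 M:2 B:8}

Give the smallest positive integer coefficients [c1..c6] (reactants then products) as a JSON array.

Y: 3·8 = 24 | 2·1+6·1+2·5+4·0+3·2 = 24
J: 3·8 = 24 | 2·0+6·1+2·3+4·3+3·0 = 24
D: 3·4 = 12 | 2·0+6·0+2·6+4·0+3·0 = 12
M: 3·4 = 12 | 2·1+6·0+2·2+4·0+3·2 = 12
B: 3·8 = 24 | 2·0+6·0+2·0+4·0+3·8 = 24
gcd(3,2,6,2,4,3) = 1

Coefficients: [3, 2, 6, 2, 4, 3]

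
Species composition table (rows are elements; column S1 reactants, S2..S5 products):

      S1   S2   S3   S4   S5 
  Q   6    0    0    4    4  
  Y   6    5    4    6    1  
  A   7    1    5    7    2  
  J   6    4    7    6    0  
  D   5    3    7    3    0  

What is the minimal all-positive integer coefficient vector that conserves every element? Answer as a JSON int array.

Coefficients: [4, 1, 2, 1, 5]

Q: 4·6 = 24 | 1·0+2·0+1·4+5·4 = 24
Y: 4·6 = 24 | 1·5+2·4+1·6+5·1 = 24
A: 4·7 = 28 | 1·1+2·5+1·7+5·2 = 28
J: 4·6 = 24 | 1·4+2·7+1·6+5·0 = 24
D: 4·5 = 20 | 1·3+2·7+1·3+5·0 = 20
gcd(4,1,2,1,5) = 1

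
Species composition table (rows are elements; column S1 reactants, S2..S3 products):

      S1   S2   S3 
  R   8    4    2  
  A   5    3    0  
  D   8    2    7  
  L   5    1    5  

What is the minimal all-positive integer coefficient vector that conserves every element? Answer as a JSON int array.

R: 3·8 = 24 | 5·4+2·2 = 24
A: 3·5 = 15 | 5·3+2·0 = 15
D: 3·8 = 24 | 5·2+2·7 = 24
L: 3·5 = 15 | 5·1+2·5 = 15
gcd(3,5,2) = 1

Coefficients: [3, 5, 2]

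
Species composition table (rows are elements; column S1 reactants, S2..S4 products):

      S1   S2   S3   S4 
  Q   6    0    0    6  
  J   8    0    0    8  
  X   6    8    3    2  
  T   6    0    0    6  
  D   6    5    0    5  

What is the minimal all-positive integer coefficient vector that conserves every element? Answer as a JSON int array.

Coefficients: [5, 1, 4, 5]

Q: 5·6 = 30 | 1·0+4·0+5·6 = 30
J: 5·8 = 40 | 1·0+4·0+5·8 = 40
X: 5·6 = 30 | 1·8+4·3+5·2 = 30
T: 5·6 = 30 | 1·0+4·0+5·6 = 30
D: 5·6 = 30 | 1·5+4·0+5·5 = 30
gcd(5,1,4,5) = 1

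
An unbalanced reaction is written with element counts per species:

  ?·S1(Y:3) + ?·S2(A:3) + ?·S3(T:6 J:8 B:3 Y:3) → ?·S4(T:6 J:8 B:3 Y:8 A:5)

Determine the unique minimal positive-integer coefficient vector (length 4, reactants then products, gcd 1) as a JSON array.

Coefficients: [5, 5, 3, 3]

T: 5·0+5·0+3·6 = 18 | 3·6 = 18
J: 5·0+5·0+3·8 = 24 | 3·8 = 24
B: 5·0+5·0+3·3 = 9 | 3·3 = 9
Y: 5·3+5·0+3·3 = 24 | 3·8 = 24
A: 5·0+5·3+3·0 = 15 | 3·5 = 15
gcd(5,5,3,3) = 1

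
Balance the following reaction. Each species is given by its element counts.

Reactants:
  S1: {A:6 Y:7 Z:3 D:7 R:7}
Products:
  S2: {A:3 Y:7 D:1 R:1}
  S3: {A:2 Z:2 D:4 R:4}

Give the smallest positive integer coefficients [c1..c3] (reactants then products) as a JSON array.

Coefficients: [2, 2, 3]

A: 2·6 = 12 | 2·3+3·2 = 12
Y: 2·7 = 14 | 2·7+3·0 = 14
Z: 2·3 = 6 | 2·0+3·2 = 6
D: 2·7 = 14 | 2·1+3·4 = 14
R: 2·7 = 14 | 2·1+3·4 = 14
gcd(2,2,3) = 1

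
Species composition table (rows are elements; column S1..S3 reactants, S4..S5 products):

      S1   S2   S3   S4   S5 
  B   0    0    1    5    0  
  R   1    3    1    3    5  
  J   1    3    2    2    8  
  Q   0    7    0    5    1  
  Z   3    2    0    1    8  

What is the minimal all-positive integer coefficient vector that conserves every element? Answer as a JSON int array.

Coefficients: [5, 1, 5, 1, 2]

B: 5·0+1·0+5·1 = 5 | 1·5+2·0 = 5
R: 5·1+1·3+5·1 = 13 | 1·3+2·5 = 13
J: 5·1+1·3+5·2 = 18 | 1·2+2·8 = 18
Q: 5·0+1·7+5·0 = 7 | 1·5+2·1 = 7
Z: 5·3+1·2+5·0 = 17 | 1·1+2·8 = 17
gcd(5,1,5,1,2) = 1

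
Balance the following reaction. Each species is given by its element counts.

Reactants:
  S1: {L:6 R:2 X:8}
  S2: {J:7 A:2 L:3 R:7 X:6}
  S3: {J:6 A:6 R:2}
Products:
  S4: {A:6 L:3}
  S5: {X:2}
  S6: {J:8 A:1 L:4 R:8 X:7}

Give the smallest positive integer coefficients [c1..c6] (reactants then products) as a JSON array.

J: 2·0+6·7+1·6 = 48 | 2·0+5·0+6·8 = 48
A: 2·0+6·2+1·6 = 18 | 2·6+5·0+6·1 = 18
L: 2·6+6·3+1·0 = 30 | 2·3+5·0+6·4 = 30
R: 2·2+6·7+1·2 = 48 | 2·0+5·0+6·8 = 48
X: 2·8+6·6+1·0 = 52 | 2·0+5·2+6·7 = 52
gcd(2,6,1,2,5,6) = 1

Coefficients: [2, 6, 1, 2, 5, 6]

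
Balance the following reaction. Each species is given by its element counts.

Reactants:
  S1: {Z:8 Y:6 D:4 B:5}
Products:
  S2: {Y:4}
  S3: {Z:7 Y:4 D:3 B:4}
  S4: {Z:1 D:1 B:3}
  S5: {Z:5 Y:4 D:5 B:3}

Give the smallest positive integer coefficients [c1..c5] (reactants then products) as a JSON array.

Coefficients: [6, 2, 6, 1, 1]

Z: 6·8 = 48 | 2·0+6·7+1·1+1·5 = 48
Y: 6·6 = 36 | 2·4+6·4+1·0+1·4 = 36
D: 6·4 = 24 | 2·0+6·3+1·1+1·5 = 24
B: 6·5 = 30 | 2·0+6·4+1·3+1·3 = 30
gcd(6,2,6,1,1) = 1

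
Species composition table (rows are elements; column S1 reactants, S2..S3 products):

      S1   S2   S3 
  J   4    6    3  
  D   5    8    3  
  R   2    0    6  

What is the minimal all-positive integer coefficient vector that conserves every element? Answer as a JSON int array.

J: 6·4 = 24 | 3·6+2·3 = 24
D: 6·5 = 30 | 3·8+2·3 = 30
R: 6·2 = 12 | 3·0+2·6 = 12
gcd(6,3,2) = 1

Coefficients: [6, 3, 2]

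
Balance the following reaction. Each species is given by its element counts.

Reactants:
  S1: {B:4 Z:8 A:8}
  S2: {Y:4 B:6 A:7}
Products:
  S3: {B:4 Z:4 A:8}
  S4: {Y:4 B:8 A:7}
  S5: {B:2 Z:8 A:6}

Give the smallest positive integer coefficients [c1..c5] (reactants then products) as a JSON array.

Y: 5·0+2·4 = 8 | 2·0+2·4+4·0 = 8
B: 5·4+2·6 = 32 | 2·4+2·8+4·2 = 32
Z: 5·8+2·0 = 40 | 2·4+2·0+4·8 = 40
A: 5·8+2·7 = 54 | 2·8+2·7+4·6 = 54
gcd(5,2,2,2,4) = 1

Coefficients: [5, 2, 2, 2, 4]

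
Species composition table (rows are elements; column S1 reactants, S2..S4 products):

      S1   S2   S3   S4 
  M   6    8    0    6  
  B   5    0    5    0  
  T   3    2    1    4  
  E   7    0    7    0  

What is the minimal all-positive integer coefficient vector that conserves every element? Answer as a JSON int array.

Coefficients: [5, 3, 5, 1]

M: 5·6 = 30 | 3·8+5·0+1·6 = 30
B: 5·5 = 25 | 3·0+5·5+1·0 = 25
T: 5·3 = 15 | 3·2+5·1+1·4 = 15
E: 5·7 = 35 | 3·0+5·7+1·0 = 35
gcd(5,3,5,1) = 1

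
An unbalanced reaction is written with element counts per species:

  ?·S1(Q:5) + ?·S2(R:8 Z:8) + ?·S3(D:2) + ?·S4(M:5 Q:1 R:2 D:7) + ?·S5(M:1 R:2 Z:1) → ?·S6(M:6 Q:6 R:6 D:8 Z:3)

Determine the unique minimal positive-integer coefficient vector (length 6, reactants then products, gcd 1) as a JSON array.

M: 4·0+1·0+2·0+4·5+4·1 = 24 | 4·6 = 24
Q: 4·5+1·0+2·0+4·1+4·0 = 24 | 4·6 = 24
R: 4·0+1·8+2·0+4·2+4·2 = 24 | 4·6 = 24
D: 4·0+1·0+2·2+4·7+4·0 = 32 | 4·8 = 32
Z: 4·0+1·8+2·0+4·0+4·1 = 12 | 4·3 = 12
gcd(4,1,2,4,4,4) = 1

Coefficients: [4, 1, 2, 4, 4, 4]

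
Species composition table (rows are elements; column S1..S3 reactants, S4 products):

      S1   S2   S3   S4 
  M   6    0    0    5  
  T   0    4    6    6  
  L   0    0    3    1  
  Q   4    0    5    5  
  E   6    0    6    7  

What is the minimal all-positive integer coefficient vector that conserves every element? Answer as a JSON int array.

M: 5·6+6·0+2·0 = 30 | 6·5 = 30
T: 5·0+6·4+2·6 = 36 | 6·6 = 36
L: 5·0+6·0+2·3 = 6 | 6·1 = 6
Q: 5·4+6·0+2·5 = 30 | 6·5 = 30
E: 5·6+6·0+2·6 = 42 | 6·7 = 42
gcd(5,6,2,6) = 1

Coefficients: [5, 6, 2, 6]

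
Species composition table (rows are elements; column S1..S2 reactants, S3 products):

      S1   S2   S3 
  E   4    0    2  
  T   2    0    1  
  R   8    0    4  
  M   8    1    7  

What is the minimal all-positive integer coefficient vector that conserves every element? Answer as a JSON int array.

Coefficients: [1, 6, 2]

E: 1·4+6·0 = 4 | 2·2 = 4
T: 1·2+6·0 = 2 | 2·1 = 2
R: 1·8+6·0 = 8 | 2·4 = 8
M: 1·8+6·1 = 14 | 2·7 = 14
gcd(1,6,2) = 1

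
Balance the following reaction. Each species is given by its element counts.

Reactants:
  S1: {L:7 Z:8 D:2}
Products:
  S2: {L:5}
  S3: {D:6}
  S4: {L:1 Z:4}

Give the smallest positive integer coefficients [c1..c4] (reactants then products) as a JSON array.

Coefficients: [3, 3, 1, 6]

L: 3·7 = 21 | 3·5+1·0+6·1 = 21
Z: 3·8 = 24 | 3·0+1·0+6·4 = 24
D: 3·2 = 6 | 3·0+1·6+6·0 = 6
gcd(3,3,1,6) = 1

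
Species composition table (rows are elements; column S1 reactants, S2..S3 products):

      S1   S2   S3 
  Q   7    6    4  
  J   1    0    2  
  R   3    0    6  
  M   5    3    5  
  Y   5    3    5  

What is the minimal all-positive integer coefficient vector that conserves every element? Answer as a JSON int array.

Coefficients: [6, 5, 3]

Q: 6·7 = 42 | 5·6+3·4 = 42
J: 6·1 = 6 | 5·0+3·2 = 6
R: 6·3 = 18 | 5·0+3·6 = 18
M: 6·5 = 30 | 5·3+3·5 = 30
Y: 6·5 = 30 | 5·3+3·5 = 30
gcd(6,5,3) = 1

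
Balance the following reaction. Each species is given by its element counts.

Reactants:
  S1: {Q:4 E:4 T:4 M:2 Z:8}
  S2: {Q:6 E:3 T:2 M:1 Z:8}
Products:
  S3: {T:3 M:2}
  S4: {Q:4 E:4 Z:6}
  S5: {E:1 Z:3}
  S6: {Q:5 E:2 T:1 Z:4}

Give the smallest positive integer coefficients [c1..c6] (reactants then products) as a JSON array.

Q: 3·4+2·6 = 24 | 4·0+1·4+6·0+4·5 = 24
E: 3·4+2·3 = 18 | 4·0+1·4+6·1+4·2 = 18
T: 3·4+2·2 = 16 | 4·3+1·0+6·0+4·1 = 16
M: 3·2+2·1 = 8 | 4·2+1·0+6·0+4·0 = 8
Z: 3·8+2·8 = 40 | 4·0+1·6+6·3+4·4 = 40
gcd(3,2,4,1,6,4) = 1

Coefficients: [3, 2, 4, 1, 6, 4]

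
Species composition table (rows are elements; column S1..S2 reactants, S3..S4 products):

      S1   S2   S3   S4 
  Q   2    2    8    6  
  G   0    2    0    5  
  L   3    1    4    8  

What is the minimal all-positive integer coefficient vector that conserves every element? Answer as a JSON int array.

Coefficients: [5, 5, 1, 2]

Q: 5·2+5·2 = 20 | 1·8+2·6 = 20
G: 5·0+5·2 = 10 | 1·0+2·5 = 10
L: 5·3+5·1 = 20 | 1·4+2·8 = 20
gcd(5,5,1,2) = 1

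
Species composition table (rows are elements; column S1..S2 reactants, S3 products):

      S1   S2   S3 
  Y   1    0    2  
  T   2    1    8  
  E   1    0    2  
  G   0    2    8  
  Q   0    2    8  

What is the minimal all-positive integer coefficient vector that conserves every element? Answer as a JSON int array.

Y: 2·1+4·0 = 2 | 1·2 = 2
T: 2·2+4·1 = 8 | 1·8 = 8
E: 2·1+4·0 = 2 | 1·2 = 2
G: 2·0+4·2 = 8 | 1·8 = 8
Q: 2·0+4·2 = 8 | 1·8 = 8
gcd(2,4,1) = 1

Coefficients: [2, 4, 1]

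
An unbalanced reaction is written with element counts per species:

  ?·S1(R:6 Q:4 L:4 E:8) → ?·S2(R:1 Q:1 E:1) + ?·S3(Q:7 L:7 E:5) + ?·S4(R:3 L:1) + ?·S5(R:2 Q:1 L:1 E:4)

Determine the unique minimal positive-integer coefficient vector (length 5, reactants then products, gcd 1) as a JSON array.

Coefficients: [4, 3, 1, 3, 6]

R: 4·6 = 24 | 3·1+1·0+3·3+6·2 = 24
Q: 4·4 = 16 | 3·1+1·7+3·0+6·1 = 16
L: 4·4 = 16 | 3·0+1·7+3·1+6·1 = 16
E: 4·8 = 32 | 3·1+1·5+3·0+6·4 = 32
gcd(4,3,1,3,6) = 1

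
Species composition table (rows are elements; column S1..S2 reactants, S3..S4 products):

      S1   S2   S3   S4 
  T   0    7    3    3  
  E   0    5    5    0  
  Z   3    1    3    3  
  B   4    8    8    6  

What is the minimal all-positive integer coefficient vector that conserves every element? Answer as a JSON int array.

Coefficients: [6, 3, 3, 4]

T: 6·0+3·7 = 21 | 3·3+4·3 = 21
E: 6·0+3·5 = 15 | 3·5+4·0 = 15
Z: 6·3+3·1 = 21 | 3·3+4·3 = 21
B: 6·4+3·8 = 48 | 3·8+4·6 = 48
gcd(6,3,3,4) = 1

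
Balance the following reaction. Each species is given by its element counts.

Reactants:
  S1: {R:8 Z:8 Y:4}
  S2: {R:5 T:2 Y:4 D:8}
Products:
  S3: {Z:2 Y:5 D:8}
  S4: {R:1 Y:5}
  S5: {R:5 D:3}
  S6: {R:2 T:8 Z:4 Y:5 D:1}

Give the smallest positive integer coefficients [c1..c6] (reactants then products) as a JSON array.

Coefficients: [1, 4, 2, 1, 5, 1]

R: 1·8+4·5 = 28 | 2·0+1·1+5·5+1·2 = 28
T: 1·0+4·2 = 8 | 2·0+1·0+5·0+1·8 = 8
Z: 1·8+4·0 = 8 | 2·2+1·0+5·0+1·4 = 8
Y: 1·4+4·4 = 20 | 2·5+1·5+5·0+1·5 = 20
D: 1·0+4·8 = 32 | 2·8+1·0+5·3+1·1 = 32
gcd(1,4,2,1,5,1) = 1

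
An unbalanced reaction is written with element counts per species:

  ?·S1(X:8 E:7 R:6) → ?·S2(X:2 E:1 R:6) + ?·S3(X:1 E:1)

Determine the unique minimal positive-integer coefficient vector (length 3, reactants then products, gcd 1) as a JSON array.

X: 1·8 = 8 | 1·2+6·1 = 8
E: 1·7 = 7 | 1·1+6·1 = 7
R: 1·6 = 6 | 1·6+6·0 = 6
gcd(1,1,6) = 1

Coefficients: [1, 1, 6]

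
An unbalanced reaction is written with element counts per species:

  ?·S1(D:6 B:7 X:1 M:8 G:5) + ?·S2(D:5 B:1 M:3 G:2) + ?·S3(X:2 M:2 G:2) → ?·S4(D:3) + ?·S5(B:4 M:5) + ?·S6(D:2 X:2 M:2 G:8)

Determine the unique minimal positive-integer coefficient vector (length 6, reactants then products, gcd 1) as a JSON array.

D: 2·6+2·5+1·0 = 22 | 6·3+4·0+2·2 = 22
B: 2·7+2·1+1·0 = 16 | 6·0+4·4+2·0 = 16
X: 2·1+2·0+1·2 = 4 | 6·0+4·0+2·2 = 4
M: 2·8+2·3+1·2 = 24 | 6·0+4·5+2·2 = 24
G: 2·5+2·2+1·2 = 16 | 6·0+4·0+2·8 = 16
gcd(2,2,1,6,4,2) = 1

Coefficients: [2, 2, 1, 6, 4, 2]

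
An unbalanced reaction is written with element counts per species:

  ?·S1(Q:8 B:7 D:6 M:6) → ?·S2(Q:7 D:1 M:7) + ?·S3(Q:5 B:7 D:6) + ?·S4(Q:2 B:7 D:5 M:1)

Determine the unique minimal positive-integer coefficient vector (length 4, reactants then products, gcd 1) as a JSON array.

Coefficients: [4, 3, 1, 3]

Q: 4·8 = 32 | 3·7+1·5+3·2 = 32
B: 4·7 = 28 | 3·0+1·7+3·7 = 28
D: 4·6 = 24 | 3·1+1·6+3·5 = 24
M: 4·6 = 24 | 3·7+1·0+3·1 = 24
gcd(4,3,1,3) = 1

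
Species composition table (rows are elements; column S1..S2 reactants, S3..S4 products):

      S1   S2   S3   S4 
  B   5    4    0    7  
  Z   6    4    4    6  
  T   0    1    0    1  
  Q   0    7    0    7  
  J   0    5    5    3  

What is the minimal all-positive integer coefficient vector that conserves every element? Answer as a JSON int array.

B: 3·5+5·4 = 35 | 2·0+5·7 = 35
Z: 3·6+5·4 = 38 | 2·4+5·6 = 38
T: 3·0+5·1 = 5 | 2·0+5·1 = 5
Q: 3·0+5·7 = 35 | 2·0+5·7 = 35
J: 3·0+5·5 = 25 | 2·5+5·3 = 25
gcd(3,5,2,5) = 1

Coefficients: [3, 5, 2, 5]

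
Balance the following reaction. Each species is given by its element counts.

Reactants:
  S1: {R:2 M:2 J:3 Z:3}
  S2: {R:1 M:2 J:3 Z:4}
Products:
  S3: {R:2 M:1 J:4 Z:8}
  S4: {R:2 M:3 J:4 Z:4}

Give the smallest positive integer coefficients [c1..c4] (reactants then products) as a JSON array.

R: 4·2+4·1 = 12 | 1·2+5·2 = 12
M: 4·2+4·2 = 16 | 1·1+5·3 = 16
J: 4·3+4·3 = 24 | 1·4+5·4 = 24
Z: 4·3+4·4 = 28 | 1·8+5·4 = 28
gcd(4,4,1,5) = 1

Coefficients: [4, 4, 1, 5]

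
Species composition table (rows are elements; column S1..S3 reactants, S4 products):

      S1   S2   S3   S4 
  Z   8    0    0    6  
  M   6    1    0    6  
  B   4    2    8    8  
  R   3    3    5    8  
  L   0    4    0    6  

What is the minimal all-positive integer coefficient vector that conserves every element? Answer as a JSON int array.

Z: 3·8+6·0+1·0 = 24 | 4·6 = 24
M: 3·6+6·1+1·0 = 24 | 4·6 = 24
B: 3·4+6·2+1·8 = 32 | 4·8 = 32
R: 3·3+6·3+1·5 = 32 | 4·8 = 32
L: 3·0+6·4+1·0 = 24 | 4·6 = 24
gcd(3,6,1,4) = 1

Coefficients: [3, 6, 1, 4]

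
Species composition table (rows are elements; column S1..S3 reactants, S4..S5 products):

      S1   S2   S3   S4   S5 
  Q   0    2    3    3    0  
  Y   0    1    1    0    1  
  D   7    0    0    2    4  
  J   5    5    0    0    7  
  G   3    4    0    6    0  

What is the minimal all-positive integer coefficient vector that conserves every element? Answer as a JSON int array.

Coefficients: [4, 3, 2, 4, 5]

Q: 4·0+3·2+2·3 = 12 | 4·3+5·0 = 12
Y: 4·0+3·1+2·1 = 5 | 4·0+5·1 = 5
D: 4·7+3·0+2·0 = 28 | 4·2+5·4 = 28
J: 4·5+3·5+2·0 = 35 | 4·0+5·7 = 35
G: 4·3+3·4+2·0 = 24 | 4·6+5·0 = 24
gcd(4,3,2,4,5) = 1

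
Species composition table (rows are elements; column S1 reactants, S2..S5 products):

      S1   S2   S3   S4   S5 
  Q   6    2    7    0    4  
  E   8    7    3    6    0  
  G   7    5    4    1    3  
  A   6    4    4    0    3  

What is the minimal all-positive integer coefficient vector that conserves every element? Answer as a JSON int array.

Coefficients: [5, 4, 2, 1, 2]

Q: 5·6 = 30 | 4·2+2·7+1·0+2·4 = 30
E: 5·8 = 40 | 4·7+2·3+1·6+2·0 = 40
G: 5·7 = 35 | 4·5+2·4+1·1+2·3 = 35
A: 5·6 = 30 | 4·4+2·4+1·0+2·3 = 30
gcd(5,4,2,1,2) = 1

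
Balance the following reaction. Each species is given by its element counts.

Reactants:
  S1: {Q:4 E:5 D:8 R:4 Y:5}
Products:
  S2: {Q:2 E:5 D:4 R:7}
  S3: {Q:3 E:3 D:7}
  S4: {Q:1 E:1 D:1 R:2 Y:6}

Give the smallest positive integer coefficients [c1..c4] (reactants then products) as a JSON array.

Coefficients: [6, 2, 5, 5]

Q: 6·4 = 24 | 2·2+5·3+5·1 = 24
E: 6·5 = 30 | 2·5+5·3+5·1 = 30
D: 6·8 = 48 | 2·4+5·7+5·1 = 48
R: 6·4 = 24 | 2·7+5·0+5·2 = 24
Y: 6·5 = 30 | 2·0+5·0+5·6 = 30
gcd(6,2,5,5) = 1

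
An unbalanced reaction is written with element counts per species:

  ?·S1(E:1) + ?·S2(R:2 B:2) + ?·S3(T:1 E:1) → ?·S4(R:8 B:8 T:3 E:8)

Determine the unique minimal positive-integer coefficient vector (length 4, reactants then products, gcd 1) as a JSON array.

Coefficients: [5, 4, 3, 1]

R: 5·0+4·2+3·0 = 8 | 1·8 = 8
B: 5·0+4·2+3·0 = 8 | 1·8 = 8
T: 5·0+4·0+3·1 = 3 | 1·3 = 3
E: 5·1+4·0+3·1 = 8 | 1·8 = 8
gcd(5,4,3,1) = 1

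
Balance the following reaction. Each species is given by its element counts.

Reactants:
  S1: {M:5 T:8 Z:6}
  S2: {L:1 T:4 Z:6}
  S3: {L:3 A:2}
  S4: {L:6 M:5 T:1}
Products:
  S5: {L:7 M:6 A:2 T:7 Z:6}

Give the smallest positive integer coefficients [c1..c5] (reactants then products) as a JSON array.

L: 3·0+2·1+5·3+3·6 = 35 | 5·7 = 35
M: 3·5+2·0+5·0+3·5 = 30 | 5·6 = 30
A: 3·0+2·0+5·2+3·0 = 10 | 5·2 = 10
T: 3·8+2·4+5·0+3·1 = 35 | 5·7 = 35
Z: 3·6+2·6+5·0+3·0 = 30 | 5·6 = 30
gcd(3,2,5,3,5) = 1

Coefficients: [3, 2, 5, 3, 5]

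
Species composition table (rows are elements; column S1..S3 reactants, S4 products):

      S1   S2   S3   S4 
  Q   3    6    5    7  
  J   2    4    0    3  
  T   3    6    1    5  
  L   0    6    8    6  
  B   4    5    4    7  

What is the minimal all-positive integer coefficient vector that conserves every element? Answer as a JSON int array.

Q: 5·3+2·6+3·5 = 42 | 6·7 = 42
J: 5·2+2·4+3·0 = 18 | 6·3 = 18
T: 5·3+2·6+3·1 = 30 | 6·5 = 30
L: 5·0+2·6+3·8 = 36 | 6·6 = 36
B: 5·4+2·5+3·4 = 42 | 6·7 = 42
gcd(5,2,3,6) = 1

Coefficients: [5, 2, 3, 6]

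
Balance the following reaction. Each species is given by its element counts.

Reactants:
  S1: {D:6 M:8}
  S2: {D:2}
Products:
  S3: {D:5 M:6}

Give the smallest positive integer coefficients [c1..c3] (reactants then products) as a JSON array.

D: 3·6+1·2 = 20 | 4·5 = 20
M: 3·8+1·0 = 24 | 4·6 = 24
gcd(3,1,4) = 1

Coefficients: [3, 1, 4]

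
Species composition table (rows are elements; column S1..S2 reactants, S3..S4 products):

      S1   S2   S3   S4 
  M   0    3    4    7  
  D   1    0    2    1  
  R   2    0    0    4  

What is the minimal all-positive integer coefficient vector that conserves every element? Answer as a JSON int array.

M: 4·0+6·3 = 18 | 1·4+2·7 = 18
D: 4·1+6·0 = 4 | 1·2+2·1 = 4
R: 4·2+6·0 = 8 | 1·0+2·4 = 8
gcd(4,6,1,2) = 1

Coefficients: [4, 6, 1, 2]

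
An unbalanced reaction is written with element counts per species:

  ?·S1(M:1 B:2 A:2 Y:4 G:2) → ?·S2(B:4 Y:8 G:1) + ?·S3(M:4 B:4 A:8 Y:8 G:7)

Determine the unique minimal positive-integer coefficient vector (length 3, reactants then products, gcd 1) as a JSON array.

Coefficients: [4, 1, 1]

M: 4·1 = 4 | 1·0+1·4 = 4
B: 4·2 = 8 | 1·4+1·4 = 8
A: 4·2 = 8 | 1·0+1·8 = 8
Y: 4·4 = 16 | 1·8+1·8 = 16
G: 4·2 = 8 | 1·1+1·7 = 8
gcd(4,1,1) = 1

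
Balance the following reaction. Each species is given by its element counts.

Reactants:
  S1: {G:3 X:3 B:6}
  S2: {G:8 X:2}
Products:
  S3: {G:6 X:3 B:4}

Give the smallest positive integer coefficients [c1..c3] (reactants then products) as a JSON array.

G: 4·3+3·8 = 36 | 6·6 = 36
X: 4·3+3·2 = 18 | 6·3 = 18
B: 4·6+3·0 = 24 | 6·4 = 24
gcd(4,3,6) = 1

Coefficients: [4, 3, 6]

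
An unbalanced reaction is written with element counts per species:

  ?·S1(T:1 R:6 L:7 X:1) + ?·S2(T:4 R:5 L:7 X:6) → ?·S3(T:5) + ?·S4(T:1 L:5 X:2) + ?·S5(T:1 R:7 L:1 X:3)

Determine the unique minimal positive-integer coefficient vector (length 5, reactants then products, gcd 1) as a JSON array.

T: 1·1+3·4 = 13 | 1·5+5·1+3·1 = 13
R: 1·6+3·5 = 21 | 1·0+5·0+3·7 = 21
L: 1·7+3·7 = 28 | 1·0+5·5+3·1 = 28
X: 1·1+3·6 = 19 | 1·0+5·2+3·3 = 19
gcd(1,3,1,5,3) = 1

Coefficients: [1, 3, 1, 5, 3]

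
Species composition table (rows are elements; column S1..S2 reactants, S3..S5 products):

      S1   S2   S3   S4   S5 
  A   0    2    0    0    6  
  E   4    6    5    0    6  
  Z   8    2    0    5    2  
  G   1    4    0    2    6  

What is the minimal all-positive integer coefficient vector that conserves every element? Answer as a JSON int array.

A: 2·0+3·2 = 6 | 4·0+4·0+1·6 = 6
E: 2·4+3·6 = 26 | 4·5+4·0+1·6 = 26
Z: 2·8+3·2 = 22 | 4·0+4·5+1·2 = 22
G: 2·1+3·4 = 14 | 4·0+4·2+1·6 = 14
gcd(2,3,4,4,1) = 1

Coefficients: [2, 3, 4, 4, 1]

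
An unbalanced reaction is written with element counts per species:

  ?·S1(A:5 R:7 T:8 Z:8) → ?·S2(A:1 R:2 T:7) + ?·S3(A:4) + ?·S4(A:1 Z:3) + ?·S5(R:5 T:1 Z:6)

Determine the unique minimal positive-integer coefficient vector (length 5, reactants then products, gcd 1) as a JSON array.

Coefficients: [6, 6, 5, 4, 6]

A: 6·5 = 30 | 6·1+5·4+4·1+6·0 = 30
R: 6·7 = 42 | 6·2+5·0+4·0+6·5 = 42
T: 6·8 = 48 | 6·7+5·0+4·0+6·1 = 48
Z: 6·8 = 48 | 6·0+5·0+4·3+6·6 = 48
gcd(6,6,5,4,6) = 1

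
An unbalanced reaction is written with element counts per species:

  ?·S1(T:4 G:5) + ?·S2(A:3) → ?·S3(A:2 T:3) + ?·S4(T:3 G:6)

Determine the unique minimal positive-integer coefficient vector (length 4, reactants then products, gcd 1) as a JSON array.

Coefficients: [6, 2, 3, 5]

A: 6·0+2·3 = 6 | 3·2+5·0 = 6
T: 6·4+2·0 = 24 | 3·3+5·3 = 24
G: 6·5+2·0 = 30 | 3·0+5·6 = 30
gcd(6,2,3,5) = 1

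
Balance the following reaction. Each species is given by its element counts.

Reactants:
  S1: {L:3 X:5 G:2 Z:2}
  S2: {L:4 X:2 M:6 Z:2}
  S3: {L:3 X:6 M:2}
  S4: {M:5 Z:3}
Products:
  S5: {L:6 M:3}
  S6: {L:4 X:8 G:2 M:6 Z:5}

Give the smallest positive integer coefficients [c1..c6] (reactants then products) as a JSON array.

L: 6·3+3·4+2·3+4·0 = 36 | 2·6+6·4 = 36
X: 6·5+3·2+2·6+4·0 = 48 | 2·0+6·8 = 48
G: 6·2+3·0+2·0+4·0 = 12 | 2·0+6·2 = 12
M: 6·0+3·6+2·2+4·5 = 42 | 2·3+6·6 = 42
Z: 6·2+3·2+2·0+4·3 = 30 | 2·0+6·5 = 30
gcd(6,3,2,4,2,6) = 1

Coefficients: [6, 3, 2, 4, 2, 6]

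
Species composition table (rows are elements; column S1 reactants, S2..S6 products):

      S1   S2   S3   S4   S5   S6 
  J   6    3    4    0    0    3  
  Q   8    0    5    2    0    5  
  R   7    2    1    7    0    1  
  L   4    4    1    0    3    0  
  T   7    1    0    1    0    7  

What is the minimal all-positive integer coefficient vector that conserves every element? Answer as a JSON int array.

J: 6·6 = 36 | 3·3+3·4+4·0+3·0+5·3 = 36
Q: 6·8 = 48 | 3·0+3·5+4·2+3·0+5·5 = 48
R: 6·7 = 42 | 3·2+3·1+4·7+3·0+5·1 = 42
L: 6·4 = 24 | 3·4+3·1+4·0+3·3+5·0 = 24
T: 6·7 = 42 | 3·1+3·0+4·1+3·0+5·7 = 42
gcd(6,3,3,4,3,5) = 1

Coefficients: [6, 3, 3, 4, 3, 5]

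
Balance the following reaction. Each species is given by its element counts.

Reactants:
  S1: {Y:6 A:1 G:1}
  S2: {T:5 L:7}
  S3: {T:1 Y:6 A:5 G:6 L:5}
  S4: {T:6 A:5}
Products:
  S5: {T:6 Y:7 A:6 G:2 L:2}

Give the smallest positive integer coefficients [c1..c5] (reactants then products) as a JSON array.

T: 6·0+1·5+1·1+5·6 = 36 | 6·6 = 36
Y: 6·6+1·0+1·6+5·0 = 42 | 6·7 = 42
A: 6·1+1·0+1·5+5·5 = 36 | 6·6 = 36
G: 6·1+1·0+1·6+5·0 = 12 | 6·2 = 12
L: 6·0+1·7+1·5+5·0 = 12 | 6·2 = 12
gcd(6,1,1,5,6) = 1

Coefficients: [6, 1, 1, 5, 6]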